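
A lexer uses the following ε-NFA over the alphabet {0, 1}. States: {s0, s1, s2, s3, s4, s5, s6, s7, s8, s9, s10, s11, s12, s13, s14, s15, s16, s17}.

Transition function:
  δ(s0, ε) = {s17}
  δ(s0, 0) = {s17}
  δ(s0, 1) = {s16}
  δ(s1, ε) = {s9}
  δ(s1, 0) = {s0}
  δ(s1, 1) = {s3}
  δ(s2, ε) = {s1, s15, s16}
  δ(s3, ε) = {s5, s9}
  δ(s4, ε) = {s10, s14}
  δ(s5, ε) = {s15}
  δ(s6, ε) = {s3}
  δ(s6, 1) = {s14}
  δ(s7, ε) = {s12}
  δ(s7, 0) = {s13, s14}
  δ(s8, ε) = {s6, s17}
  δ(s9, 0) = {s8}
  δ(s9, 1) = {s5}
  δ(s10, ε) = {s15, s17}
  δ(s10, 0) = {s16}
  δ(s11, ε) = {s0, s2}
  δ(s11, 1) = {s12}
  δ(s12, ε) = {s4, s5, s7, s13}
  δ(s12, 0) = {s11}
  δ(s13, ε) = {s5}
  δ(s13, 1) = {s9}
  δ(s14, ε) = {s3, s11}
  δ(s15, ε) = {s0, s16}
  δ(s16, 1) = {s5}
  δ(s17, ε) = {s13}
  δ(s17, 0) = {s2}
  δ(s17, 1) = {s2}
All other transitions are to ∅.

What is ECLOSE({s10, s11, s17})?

Start with {s10, s11, s17}.
From s10 via ε: add s15.
From s11 via ε: add s0, s2.
From s17 via ε: add s13.
From s2 via ε: add s1, s16.
From s13 via ε: add s5.
From s1 via ε: add s9.
No new states can be added; the closed set is {s0, s1, s2, s5, s9, s10, s11, s13, s15, s16, s17}.

{s0, s1, s2, s5, s9, s10, s11, s13, s15, s16, s17}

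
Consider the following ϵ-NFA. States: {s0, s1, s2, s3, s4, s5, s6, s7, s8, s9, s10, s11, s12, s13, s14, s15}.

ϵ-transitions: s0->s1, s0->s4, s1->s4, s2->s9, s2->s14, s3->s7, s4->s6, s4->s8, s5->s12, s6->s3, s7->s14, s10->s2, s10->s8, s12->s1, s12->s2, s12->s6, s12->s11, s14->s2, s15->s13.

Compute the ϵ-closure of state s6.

{s2, s3, s6, s7, s9, s14}

Start with {s6}.
From s6 via ϵ: add s3.
From s3 via ϵ: add s7.
From s7 via ϵ: add s14.
From s14 via ϵ: add s2.
From s2 via ϵ: add s9.
No new states can be added; the closed set is {s2, s3, s6, s7, s9, s14}.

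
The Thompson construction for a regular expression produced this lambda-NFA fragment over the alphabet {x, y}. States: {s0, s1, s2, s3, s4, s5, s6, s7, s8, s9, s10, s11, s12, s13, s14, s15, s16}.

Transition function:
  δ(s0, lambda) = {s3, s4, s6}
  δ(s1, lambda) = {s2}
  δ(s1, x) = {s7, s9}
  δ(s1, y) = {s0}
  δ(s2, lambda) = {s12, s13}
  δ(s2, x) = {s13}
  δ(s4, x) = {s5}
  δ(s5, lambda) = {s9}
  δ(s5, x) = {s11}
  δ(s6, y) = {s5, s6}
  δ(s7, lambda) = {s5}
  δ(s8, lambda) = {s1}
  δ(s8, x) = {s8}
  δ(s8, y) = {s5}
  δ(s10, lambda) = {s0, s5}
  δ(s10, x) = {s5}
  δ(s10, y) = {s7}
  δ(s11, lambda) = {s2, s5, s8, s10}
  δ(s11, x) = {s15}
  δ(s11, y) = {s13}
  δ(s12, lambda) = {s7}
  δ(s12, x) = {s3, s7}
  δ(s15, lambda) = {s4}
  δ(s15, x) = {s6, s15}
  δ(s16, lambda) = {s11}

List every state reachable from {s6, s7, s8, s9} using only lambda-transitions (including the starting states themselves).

Start with {s6, s7, s8, s9}.
From s7 via lambda: add s5.
From s8 via lambda: add s1.
From s1 via lambda: add s2.
From s2 via lambda: add s12, s13.
No new states can be added; the closed set is {s1, s2, s5, s6, s7, s8, s9, s12, s13}.

{s1, s2, s5, s6, s7, s8, s9, s12, s13}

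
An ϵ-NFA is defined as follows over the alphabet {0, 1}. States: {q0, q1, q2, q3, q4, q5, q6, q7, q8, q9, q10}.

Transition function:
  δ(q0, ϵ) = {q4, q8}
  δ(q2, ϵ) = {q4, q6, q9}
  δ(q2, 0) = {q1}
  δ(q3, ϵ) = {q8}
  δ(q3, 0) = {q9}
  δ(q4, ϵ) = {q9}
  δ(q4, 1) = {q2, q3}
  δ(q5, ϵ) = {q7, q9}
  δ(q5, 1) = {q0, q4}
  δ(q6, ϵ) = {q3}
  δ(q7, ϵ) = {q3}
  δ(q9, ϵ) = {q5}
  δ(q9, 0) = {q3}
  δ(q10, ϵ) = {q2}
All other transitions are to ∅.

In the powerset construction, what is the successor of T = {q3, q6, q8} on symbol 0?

q3 on 0 → {q9}.
No 0-transition from q6, q8.
Union after reading 0: {q9}.
Now take the ϵ-closure:
From q9 via ϵ: add q5.
From q5 via ϵ: add q7.
From q7 via ϵ: add q3.
From q3 via ϵ: add q8.
No new states can be added; the closed set is {q3, q5, q7, q8, q9}.

{q3, q5, q7, q8, q9}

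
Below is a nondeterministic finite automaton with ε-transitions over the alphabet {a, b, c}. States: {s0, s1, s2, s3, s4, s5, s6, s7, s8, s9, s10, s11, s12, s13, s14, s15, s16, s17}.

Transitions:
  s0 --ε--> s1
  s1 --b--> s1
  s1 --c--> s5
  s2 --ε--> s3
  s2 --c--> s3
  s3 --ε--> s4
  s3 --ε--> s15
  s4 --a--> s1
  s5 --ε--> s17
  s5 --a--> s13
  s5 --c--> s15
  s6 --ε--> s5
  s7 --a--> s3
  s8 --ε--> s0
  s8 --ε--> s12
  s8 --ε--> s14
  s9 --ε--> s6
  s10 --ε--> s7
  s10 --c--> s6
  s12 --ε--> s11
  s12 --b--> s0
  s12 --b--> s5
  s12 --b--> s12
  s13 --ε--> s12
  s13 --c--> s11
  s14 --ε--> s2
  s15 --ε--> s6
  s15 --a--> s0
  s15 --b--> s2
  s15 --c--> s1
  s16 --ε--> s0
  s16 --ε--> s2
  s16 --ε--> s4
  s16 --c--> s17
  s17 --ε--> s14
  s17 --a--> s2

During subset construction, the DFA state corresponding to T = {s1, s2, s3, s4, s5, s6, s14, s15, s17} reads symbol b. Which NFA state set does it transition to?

s1 on b → {s1}.
s15 on b → {s2}.
No b-transition from s2, s3, s4, s5, s6, s14, s17.
Union after reading b: {s1, s2}.
Now take the ε-closure:
From s2 via ε: add s3.
From s3 via ε: add s4, s15.
From s15 via ε: add s6.
From s6 via ε: add s5.
From s5 via ε: add s17.
From s17 via ε: add s14.
No new states can be added; the closed set is {s1, s2, s3, s4, s5, s6, s14, s15, s17}.

{s1, s2, s3, s4, s5, s6, s14, s15, s17}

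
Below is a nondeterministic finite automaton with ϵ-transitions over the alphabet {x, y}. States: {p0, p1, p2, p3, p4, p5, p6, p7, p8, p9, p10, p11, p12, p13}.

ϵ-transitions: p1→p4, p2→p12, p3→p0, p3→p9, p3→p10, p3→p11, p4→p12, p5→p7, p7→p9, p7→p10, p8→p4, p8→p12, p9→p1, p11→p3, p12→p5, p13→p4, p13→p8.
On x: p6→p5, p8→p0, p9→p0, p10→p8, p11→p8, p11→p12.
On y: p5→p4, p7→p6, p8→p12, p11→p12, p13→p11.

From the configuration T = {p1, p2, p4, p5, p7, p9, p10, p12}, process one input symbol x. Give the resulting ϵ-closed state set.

{p0, p1, p4, p5, p7, p8, p9, p10, p12}

p9 on x → {p0}.
p10 on x → {p8}.
No x-transition from p1, p2, p4, p5, p7, p12.
Union after reading x: {p0, p8}.
Now take the ϵ-closure:
From p8 via ϵ: add p4, p12.
From p12 via ϵ: add p5.
From p5 via ϵ: add p7.
From p7 via ϵ: add p9, p10.
From p9 via ϵ: add p1.
No new states can be added; the closed set is {p0, p1, p4, p5, p7, p8, p9, p10, p12}.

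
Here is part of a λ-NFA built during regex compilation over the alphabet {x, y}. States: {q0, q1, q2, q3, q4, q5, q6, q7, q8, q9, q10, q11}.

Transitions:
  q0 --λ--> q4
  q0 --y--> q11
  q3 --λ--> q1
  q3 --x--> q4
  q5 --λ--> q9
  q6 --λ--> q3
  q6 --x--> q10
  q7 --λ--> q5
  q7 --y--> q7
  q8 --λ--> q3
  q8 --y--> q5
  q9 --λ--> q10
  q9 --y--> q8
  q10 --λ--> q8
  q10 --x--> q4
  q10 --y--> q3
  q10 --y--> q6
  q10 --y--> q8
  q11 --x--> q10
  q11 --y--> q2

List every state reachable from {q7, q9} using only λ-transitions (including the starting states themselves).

Start with {q7, q9}.
From q7 via λ: add q5.
From q9 via λ: add q10.
From q10 via λ: add q8.
From q8 via λ: add q3.
From q3 via λ: add q1.
No new states can be added; the closed set is {q1, q3, q5, q7, q8, q9, q10}.

{q1, q3, q5, q7, q8, q9, q10}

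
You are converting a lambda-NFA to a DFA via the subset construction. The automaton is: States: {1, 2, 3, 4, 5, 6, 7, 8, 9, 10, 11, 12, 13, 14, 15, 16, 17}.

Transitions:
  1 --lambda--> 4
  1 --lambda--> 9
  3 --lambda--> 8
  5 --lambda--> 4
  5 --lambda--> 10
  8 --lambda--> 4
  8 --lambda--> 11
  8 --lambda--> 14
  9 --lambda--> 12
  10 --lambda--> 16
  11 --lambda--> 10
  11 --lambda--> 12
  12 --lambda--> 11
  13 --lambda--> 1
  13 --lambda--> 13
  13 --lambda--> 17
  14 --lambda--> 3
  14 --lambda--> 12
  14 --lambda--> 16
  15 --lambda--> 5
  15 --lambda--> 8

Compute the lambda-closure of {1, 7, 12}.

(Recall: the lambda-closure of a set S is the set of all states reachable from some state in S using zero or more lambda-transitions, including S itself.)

{1, 4, 7, 9, 10, 11, 12, 16}

Start with {1, 7, 12}.
From 1 via lambda: add 4, 9.
From 12 via lambda: add 11.
From 11 via lambda: add 10.
From 10 via lambda: add 16.
No new states can be added; the closed set is {1, 4, 7, 9, 10, 11, 12, 16}.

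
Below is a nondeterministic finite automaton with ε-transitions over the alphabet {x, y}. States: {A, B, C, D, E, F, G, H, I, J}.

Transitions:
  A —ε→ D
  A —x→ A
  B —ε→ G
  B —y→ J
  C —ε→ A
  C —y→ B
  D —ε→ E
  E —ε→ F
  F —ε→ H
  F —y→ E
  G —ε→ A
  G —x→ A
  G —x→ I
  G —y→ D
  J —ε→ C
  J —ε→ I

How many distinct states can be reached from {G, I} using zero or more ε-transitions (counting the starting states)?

Start with {G, I}.
From G via ε: add A.
From A via ε: add D.
From D via ε: add E.
From E via ε: add F.
From F via ε: add H.
ε-closure = {A, D, E, F, G, H, I}, which has 7 states.

7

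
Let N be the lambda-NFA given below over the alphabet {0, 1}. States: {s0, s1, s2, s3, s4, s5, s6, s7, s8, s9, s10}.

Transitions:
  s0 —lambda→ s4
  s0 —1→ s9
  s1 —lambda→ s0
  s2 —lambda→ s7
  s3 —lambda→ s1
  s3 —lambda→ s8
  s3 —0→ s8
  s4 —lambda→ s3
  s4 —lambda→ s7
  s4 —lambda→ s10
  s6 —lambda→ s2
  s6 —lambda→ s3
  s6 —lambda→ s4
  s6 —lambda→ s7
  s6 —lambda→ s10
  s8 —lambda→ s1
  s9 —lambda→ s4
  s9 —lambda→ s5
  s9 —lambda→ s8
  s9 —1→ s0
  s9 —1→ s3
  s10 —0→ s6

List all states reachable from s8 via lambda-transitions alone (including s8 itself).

Start with {s8}.
From s8 via lambda: add s1.
From s1 via lambda: add s0.
From s0 via lambda: add s4.
From s4 via lambda: add s3, s7, s10.
No new states can be added; the closed set is {s0, s1, s3, s4, s7, s8, s10}.

{s0, s1, s3, s4, s7, s8, s10}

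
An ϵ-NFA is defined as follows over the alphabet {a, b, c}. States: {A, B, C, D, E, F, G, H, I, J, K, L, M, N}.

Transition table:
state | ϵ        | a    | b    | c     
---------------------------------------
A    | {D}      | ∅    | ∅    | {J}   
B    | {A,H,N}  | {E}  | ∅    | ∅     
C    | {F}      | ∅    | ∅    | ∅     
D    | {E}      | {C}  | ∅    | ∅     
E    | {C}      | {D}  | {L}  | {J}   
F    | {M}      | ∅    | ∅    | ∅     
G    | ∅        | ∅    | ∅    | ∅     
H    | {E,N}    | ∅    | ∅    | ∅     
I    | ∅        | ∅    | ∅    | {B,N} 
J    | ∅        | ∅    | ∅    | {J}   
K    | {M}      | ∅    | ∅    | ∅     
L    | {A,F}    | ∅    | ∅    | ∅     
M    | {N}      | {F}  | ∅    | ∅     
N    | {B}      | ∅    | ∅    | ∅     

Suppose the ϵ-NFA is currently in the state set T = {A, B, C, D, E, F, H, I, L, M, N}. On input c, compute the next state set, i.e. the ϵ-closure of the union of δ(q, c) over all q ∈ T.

{A, B, C, D, E, F, H, J, M, N}

A on c → {J}.
E on c → {J}.
I on c → {B, N}.
No c-transition from B, C, D, F, H, L, M, N.
Union after reading c: {B, J, N}.
Now take the ϵ-closure:
From B via ϵ: add A, H.
From A via ϵ: add D.
From H via ϵ: add E.
From E via ϵ: add C.
From C via ϵ: add F.
From F via ϵ: add M.
No new states can be added; the closed set is {A, B, C, D, E, F, H, J, M, N}.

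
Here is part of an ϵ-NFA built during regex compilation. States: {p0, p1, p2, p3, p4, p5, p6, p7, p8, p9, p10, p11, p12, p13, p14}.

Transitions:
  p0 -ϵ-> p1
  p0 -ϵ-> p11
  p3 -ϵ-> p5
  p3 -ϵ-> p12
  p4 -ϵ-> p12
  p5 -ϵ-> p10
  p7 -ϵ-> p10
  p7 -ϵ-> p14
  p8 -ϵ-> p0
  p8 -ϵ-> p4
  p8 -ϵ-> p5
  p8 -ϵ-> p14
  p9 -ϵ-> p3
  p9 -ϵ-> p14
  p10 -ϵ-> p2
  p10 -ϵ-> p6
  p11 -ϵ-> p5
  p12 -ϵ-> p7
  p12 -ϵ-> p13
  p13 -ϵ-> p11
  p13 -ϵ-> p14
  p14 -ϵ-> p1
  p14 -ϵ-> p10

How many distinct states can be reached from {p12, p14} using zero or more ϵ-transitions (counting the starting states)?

Start with {p12, p14}.
From p12 via ϵ: add p7, p13.
From p14 via ϵ: add p1, p10.
From p10 via ϵ: add p2, p6.
From p13 via ϵ: add p11.
From p11 via ϵ: add p5.
ϵ-closure = {p1, p2, p5, p6, p7, p10, p11, p12, p13, p14}, which has 10 states.

10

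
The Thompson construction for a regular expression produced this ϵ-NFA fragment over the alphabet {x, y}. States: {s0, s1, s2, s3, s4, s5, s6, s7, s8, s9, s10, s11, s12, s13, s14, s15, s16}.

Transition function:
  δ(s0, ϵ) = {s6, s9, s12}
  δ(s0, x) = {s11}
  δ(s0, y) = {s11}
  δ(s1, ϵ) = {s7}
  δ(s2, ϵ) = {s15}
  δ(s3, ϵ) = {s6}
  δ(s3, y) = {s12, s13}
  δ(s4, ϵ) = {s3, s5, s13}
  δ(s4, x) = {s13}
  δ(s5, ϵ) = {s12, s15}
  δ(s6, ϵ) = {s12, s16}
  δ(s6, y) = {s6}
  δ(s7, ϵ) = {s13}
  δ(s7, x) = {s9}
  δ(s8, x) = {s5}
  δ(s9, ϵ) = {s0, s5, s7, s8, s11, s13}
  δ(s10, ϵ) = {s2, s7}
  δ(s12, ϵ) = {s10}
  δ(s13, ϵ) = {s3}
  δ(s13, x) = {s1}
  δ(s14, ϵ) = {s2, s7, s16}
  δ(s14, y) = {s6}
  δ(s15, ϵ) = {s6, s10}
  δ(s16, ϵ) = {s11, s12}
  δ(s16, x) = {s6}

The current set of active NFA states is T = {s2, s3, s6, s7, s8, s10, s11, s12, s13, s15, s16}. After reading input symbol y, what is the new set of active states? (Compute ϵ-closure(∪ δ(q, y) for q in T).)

{s2, s3, s6, s7, s10, s11, s12, s13, s15, s16}

s3 on y → {s12, s13}.
s6 on y → {s6}.
No y-transition from s2, s7, s8, s10, s11, s12, s13, s15, s16.
Union after reading y: {s6, s12, s13}.
Now take the ϵ-closure:
From s6 via ϵ: add s16.
From s12 via ϵ: add s10.
From s13 via ϵ: add s3.
From s10 via ϵ: add s2, s7.
From s16 via ϵ: add s11.
From s2 via ϵ: add s15.
No new states can be added; the closed set is {s2, s3, s6, s7, s10, s11, s12, s13, s15, s16}.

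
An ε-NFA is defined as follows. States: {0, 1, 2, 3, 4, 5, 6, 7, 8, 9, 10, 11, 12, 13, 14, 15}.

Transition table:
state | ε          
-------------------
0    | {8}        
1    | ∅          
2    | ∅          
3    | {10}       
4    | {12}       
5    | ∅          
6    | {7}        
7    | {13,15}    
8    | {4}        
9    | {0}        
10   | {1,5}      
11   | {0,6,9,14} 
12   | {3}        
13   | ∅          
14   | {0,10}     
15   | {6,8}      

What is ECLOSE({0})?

{0, 1, 3, 4, 5, 8, 10, 12}

Start with {0}.
From 0 via ε: add 8.
From 8 via ε: add 4.
From 4 via ε: add 12.
From 12 via ε: add 3.
From 3 via ε: add 10.
From 10 via ε: add 1, 5.
No new states can be added; the closed set is {0, 1, 3, 4, 5, 8, 10, 12}.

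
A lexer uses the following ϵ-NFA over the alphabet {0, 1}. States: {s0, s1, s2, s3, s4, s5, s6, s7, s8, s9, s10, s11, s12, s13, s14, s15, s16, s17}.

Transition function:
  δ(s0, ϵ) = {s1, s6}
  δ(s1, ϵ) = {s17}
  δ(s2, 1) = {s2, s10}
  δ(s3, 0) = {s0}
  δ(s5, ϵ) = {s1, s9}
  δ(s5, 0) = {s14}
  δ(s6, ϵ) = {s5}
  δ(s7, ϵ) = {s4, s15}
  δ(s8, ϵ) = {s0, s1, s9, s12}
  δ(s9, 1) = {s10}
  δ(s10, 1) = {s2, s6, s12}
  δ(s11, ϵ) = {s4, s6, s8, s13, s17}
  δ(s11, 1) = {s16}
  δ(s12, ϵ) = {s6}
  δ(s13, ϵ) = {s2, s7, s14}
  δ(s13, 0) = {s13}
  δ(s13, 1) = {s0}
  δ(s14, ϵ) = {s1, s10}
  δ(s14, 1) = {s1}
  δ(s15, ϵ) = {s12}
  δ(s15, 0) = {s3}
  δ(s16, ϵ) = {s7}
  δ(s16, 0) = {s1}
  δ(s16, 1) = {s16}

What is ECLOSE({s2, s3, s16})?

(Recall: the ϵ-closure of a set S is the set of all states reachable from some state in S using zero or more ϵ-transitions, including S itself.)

{s1, s2, s3, s4, s5, s6, s7, s9, s12, s15, s16, s17}

Start with {s2, s3, s16}.
From s16 via ϵ: add s7.
From s7 via ϵ: add s4, s15.
From s15 via ϵ: add s12.
From s12 via ϵ: add s6.
From s6 via ϵ: add s5.
From s5 via ϵ: add s1, s9.
From s1 via ϵ: add s17.
No new states can be added; the closed set is {s1, s2, s3, s4, s5, s6, s7, s9, s12, s15, s16, s17}.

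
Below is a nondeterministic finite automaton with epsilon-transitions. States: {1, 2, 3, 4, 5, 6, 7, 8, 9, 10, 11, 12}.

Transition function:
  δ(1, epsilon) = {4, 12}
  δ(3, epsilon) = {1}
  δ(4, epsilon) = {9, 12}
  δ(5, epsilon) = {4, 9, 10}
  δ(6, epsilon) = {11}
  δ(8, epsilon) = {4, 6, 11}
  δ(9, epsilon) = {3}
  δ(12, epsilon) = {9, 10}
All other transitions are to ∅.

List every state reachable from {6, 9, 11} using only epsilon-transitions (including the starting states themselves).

Start with {6, 9, 11}.
From 9 via epsilon: add 3.
From 3 via epsilon: add 1.
From 1 via epsilon: add 4, 12.
From 12 via epsilon: add 10.
No new states can be added; the closed set is {1, 3, 4, 6, 9, 10, 11, 12}.

{1, 3, 4, 6, 9, 10, 11, 12}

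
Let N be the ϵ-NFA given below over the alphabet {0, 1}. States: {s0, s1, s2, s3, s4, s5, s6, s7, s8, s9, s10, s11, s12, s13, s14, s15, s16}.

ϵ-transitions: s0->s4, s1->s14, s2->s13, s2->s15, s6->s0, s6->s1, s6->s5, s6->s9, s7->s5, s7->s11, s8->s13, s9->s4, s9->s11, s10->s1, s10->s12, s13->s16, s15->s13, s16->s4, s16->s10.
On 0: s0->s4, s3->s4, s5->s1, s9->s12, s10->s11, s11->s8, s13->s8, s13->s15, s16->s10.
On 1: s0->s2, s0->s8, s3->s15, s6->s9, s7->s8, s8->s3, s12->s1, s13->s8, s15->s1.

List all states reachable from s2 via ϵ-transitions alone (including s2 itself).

{s1, s2, s4, s10, s12, s13, s14, s15, s16}

Start with {s2}.
From s2 via ϵ: add s13, s15.
From s13 via ϵ: add s16.
From s16 via ϵ: add s4, s10.
From s10 via ϵ: add s1, s12.
From s1 via ϵ: add s14.
No new states can be added; the closed set is {s1, s2, s4, s10, s12, s13, s14, s15, s16}.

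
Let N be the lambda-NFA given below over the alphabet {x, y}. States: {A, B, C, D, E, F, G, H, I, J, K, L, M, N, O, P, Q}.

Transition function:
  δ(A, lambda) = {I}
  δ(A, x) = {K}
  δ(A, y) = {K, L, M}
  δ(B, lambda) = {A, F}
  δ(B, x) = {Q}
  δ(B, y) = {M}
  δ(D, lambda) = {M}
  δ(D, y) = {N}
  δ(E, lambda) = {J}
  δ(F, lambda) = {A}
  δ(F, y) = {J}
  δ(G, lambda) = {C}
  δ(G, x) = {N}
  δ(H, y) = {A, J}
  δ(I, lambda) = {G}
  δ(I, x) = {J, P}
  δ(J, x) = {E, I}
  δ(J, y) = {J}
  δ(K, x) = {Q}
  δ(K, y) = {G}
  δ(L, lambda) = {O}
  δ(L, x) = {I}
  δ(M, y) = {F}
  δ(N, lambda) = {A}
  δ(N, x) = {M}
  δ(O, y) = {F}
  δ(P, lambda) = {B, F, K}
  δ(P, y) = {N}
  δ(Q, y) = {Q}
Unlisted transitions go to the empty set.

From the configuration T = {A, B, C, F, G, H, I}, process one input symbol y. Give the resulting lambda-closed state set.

A on y → {K, L, M}.
B on y → {M}.
F on y → {J}.
H on y → {A, J}.
No y-transition from C, G, I.
Union after reading y: {A, J, K, L, M}.
Now take the lambda-closure:
From A via lambda: add I.
From L via lambda: add O.
From I via lambda: add G.
From G via lambda: add C.
No new states can be added; the closed set is {A, C, G, I, J, K, L, M, O}.

{A, C, G, I, J, K, L, M, O}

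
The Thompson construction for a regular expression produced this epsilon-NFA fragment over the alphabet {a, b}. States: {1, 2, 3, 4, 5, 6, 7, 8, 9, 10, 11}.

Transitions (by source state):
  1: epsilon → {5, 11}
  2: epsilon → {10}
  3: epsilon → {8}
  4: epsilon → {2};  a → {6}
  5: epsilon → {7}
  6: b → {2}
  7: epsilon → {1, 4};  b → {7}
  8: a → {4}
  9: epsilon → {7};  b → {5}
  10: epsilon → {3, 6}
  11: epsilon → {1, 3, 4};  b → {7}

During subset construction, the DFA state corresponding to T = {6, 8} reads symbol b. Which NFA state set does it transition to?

{2, 3, 6, 8, 10}

6 on b → {2}.
No b-transition from 8.
Union after reading b: {2}.
Now take the epsilon-closure:
From 2 via epsilon: add 10.
From 10 via epsilon: add 3, 6.
From 3 via epsilon: add 8.
No new states can be added; the closed set is {2, 3, 6, 8, 10}.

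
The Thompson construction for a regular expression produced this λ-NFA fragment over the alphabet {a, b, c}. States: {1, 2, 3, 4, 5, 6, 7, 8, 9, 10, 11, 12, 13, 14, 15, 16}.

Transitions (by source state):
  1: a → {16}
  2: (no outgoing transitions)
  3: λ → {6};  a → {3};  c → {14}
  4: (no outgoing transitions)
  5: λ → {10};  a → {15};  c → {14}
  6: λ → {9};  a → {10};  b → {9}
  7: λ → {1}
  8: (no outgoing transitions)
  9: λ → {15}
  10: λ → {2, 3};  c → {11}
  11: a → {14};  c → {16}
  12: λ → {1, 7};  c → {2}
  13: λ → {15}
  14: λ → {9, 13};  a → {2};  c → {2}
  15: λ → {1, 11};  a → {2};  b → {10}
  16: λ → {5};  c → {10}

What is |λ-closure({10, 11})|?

8

Start with {10, 11}.
From 10 via λ: add 2, 3.
From 3 via λ: add 6.
From 6 via λ: add 9.
From 9 via λ: add 15.
From 15 via λ: add 1.
λ-closure = {1, 2, 3, 6, 9, 10, 11, 15}, which has 8 states.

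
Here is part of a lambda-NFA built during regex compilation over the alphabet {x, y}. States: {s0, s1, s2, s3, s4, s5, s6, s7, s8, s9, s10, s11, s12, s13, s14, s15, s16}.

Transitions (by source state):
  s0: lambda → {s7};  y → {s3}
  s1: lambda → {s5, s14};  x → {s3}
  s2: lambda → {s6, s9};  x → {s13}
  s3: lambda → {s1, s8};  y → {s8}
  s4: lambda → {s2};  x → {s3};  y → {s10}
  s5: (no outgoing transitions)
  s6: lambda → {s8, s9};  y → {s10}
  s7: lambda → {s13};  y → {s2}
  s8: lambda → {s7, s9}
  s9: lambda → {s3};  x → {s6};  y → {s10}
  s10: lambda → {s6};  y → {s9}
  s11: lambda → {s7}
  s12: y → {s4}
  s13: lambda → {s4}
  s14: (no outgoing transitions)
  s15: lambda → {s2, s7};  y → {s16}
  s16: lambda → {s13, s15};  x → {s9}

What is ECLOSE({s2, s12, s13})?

{s1, s2, s3, s4, s5, s6, s7, s8, s9, s12, s13, s14}

Start with {s2, s12, s13}.
From s2 via lambda: add s6, s9.
From s13 via lambda: add s4.
From s6 via lambda: add s8.
From s9 via lambda: add s3.
From s3 via lambda: add s1.
From s8 via lambda: add s7.
From s1 via lambda: add s5, s14.
No new states can be added; the closed set is {s1, s2, s3, s4, s5, s6, s7, s8, s9, s12, s13, s14}.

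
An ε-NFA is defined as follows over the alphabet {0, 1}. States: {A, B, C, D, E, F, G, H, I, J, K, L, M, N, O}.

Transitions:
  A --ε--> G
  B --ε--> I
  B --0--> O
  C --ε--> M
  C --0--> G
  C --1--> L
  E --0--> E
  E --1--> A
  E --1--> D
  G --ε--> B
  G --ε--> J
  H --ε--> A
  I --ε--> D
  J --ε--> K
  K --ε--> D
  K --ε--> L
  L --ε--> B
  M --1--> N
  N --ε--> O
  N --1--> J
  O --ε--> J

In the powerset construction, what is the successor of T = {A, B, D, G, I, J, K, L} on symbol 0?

B on 0 → {O}.
No 0-transition from A, D, G, I, J, K, L.
Union after reading 0: {O}.
Now take the ε-closure:
From O via ε: add J.
From J via ε: add K.
From K via ε: add D, L.
From L via ε: add B.
From B via ε: add I.
No new states can be added; the closed set is {B, D, I, J, K, L, O}.

{B, D, I, J, K, L, O}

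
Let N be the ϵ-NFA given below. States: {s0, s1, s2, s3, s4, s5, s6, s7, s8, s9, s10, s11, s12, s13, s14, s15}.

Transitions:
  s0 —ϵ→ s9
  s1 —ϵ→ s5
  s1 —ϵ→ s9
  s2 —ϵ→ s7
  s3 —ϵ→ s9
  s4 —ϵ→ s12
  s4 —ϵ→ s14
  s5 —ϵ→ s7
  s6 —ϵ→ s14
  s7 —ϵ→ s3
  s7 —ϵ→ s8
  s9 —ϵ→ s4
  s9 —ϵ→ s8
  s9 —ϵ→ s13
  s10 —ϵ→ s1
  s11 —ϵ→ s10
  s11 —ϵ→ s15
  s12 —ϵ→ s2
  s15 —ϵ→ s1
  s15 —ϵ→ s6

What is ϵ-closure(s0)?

{s0, s2, s3, s4, s7, s8, s9, s12, s13, s14}

Start with {s0}.
From s0 via ϵ: add s9.
From s9 via ϵ: add s4, s8, s13.
From s4 via ϵ: add s12, s14.
From s12 via ϵ: add s2.
From s2 via ϵ: add s7.
From s7 via ϵ: add s3.
No new states can be added; the closed set is {s0, s2, s3, s4, s7, s8, s9, s12, s13, s14}.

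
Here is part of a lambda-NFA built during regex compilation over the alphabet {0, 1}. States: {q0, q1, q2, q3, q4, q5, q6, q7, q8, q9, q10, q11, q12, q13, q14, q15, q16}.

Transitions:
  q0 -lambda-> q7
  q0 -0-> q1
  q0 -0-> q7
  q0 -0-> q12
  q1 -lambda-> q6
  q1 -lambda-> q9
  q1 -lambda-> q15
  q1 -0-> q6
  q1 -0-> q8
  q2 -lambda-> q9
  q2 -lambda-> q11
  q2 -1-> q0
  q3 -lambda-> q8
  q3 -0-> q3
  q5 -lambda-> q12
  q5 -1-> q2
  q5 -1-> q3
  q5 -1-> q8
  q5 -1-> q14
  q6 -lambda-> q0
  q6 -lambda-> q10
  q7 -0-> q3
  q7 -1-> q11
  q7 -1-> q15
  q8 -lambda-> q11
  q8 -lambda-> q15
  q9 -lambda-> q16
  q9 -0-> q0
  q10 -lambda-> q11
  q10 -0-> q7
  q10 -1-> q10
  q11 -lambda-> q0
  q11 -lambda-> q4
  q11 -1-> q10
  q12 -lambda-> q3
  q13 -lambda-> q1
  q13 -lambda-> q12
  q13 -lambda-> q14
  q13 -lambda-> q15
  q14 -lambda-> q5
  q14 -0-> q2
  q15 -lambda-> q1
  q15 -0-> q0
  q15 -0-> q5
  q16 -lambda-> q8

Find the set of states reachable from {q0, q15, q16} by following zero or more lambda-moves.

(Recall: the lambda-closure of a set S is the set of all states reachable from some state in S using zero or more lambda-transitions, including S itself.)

{q0, q1, q4, q6, q7, q8, q9, q10, q11, q15, q16}

Start with {q0, q15, q16}.
From q0 via lambda: add q7.
From q15 via lambda: add q1.
From q16 via lambda: add q8.
From q1 via lambda: add q6, q9.
From q8 via lambda: add q11.
From q6 via lambda: add q10.
From q11 via lambda: add q4.
No new states can be added; the closed set is {q0, q1, q4, q6, q7, q8, q9, q10, q11, q15, q16}.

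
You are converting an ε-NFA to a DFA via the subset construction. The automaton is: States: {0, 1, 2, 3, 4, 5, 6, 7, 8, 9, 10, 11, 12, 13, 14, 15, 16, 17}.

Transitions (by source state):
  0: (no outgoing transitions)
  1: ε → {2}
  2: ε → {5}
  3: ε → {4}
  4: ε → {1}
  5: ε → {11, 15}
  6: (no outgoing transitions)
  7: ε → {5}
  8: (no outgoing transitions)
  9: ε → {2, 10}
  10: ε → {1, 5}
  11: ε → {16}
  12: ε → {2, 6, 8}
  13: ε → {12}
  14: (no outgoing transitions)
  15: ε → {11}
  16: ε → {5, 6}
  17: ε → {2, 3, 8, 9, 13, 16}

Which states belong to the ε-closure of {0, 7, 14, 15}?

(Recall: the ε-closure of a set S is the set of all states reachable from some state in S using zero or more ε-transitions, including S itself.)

Start with {0, 7, 14, 15}.
From 7 via ε: add 5.
From 15 via ε: add 11.
From 11 via ε: add 16.
From 16 via ε: add 6.
No new states can be added; the closed set is {0, 5, 6, 7, 11, 14, 15, 16}.

{0, 5, 6, 7, 11, 14, 15, 16}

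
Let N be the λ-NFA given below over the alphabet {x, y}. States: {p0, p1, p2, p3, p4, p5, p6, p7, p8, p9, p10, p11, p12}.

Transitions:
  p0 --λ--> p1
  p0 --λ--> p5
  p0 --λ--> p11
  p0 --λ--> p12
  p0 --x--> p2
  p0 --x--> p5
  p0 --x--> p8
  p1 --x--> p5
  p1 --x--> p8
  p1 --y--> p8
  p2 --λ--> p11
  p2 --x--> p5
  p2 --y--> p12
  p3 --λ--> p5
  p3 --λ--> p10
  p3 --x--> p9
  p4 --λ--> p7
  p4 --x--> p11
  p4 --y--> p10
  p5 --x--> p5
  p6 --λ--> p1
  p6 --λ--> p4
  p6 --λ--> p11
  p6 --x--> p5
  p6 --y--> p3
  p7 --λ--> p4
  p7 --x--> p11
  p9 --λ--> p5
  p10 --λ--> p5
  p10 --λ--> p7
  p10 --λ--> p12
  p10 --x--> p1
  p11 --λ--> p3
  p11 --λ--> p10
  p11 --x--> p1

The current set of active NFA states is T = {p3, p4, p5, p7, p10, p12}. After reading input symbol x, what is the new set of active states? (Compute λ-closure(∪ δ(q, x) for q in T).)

{p1, p3, p4, p5, p7, p9, p10, p11, p12}

p3 on x → {p9}.
p4 on x → {p11}.
p5 on x → {p5}.
p7 on x → {p11}.
p10 on x → {p1}.
No x-transition from p12.
Union after reading x: {p1, p5, p9, p11}.
Now take the λ-closure:
From p11 via λ: add p3, p10.
From p10 via λ: add p7, p12.
From p7 via λ: add p4.
No new states can be added; the closed set is {p1, p3, p4, p5, p7, p9, p10, p11, p12}.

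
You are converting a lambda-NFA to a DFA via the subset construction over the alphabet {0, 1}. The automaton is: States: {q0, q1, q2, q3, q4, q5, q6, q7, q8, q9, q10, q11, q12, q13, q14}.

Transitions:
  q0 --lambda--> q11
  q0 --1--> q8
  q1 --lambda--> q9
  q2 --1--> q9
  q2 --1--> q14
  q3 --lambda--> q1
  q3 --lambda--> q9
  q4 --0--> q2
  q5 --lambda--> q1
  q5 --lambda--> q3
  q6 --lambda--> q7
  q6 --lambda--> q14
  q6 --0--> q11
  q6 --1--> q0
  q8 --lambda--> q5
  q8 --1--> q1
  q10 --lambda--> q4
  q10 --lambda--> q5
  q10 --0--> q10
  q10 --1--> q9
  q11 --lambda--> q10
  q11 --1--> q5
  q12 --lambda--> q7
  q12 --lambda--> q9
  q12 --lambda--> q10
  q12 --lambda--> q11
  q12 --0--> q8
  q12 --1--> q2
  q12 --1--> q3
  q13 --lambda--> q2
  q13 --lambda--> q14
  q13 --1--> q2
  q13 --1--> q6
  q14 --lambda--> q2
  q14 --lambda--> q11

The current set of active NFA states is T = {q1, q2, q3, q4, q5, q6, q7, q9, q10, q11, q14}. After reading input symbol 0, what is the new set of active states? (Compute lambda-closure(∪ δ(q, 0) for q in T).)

q4 on 0 → {q2}.
q6 on 0 → {q11}.
q10 on 0 → {q10}.
No 0-transition from q1, q2, q3, q5, q7, q9, q11, q14.
Union after reading 0: {q2, q10, q11}.
Now take the lambda-closure:
From q10 via lambda: add q4, q5.
From q5 via lambda: add q1, q3.
From q1 via lambda: add q9.
No new states can be added; the closed set is {q1, q2, q3, q4, q5, q9, q10, q11}.

{q1, q2, q3, q4, q5, q9, q10, q11}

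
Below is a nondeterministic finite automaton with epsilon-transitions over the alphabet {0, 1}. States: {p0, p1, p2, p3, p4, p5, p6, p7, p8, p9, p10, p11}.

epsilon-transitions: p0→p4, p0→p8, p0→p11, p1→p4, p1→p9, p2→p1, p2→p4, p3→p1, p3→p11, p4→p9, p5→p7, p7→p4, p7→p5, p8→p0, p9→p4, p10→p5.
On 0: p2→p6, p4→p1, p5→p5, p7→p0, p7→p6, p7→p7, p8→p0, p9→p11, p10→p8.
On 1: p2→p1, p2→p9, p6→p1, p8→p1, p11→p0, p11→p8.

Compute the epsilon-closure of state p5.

{p4, p5, p7, p9}

Start with {p5}.
From p5 via epsilon: add p7.
From p7 via epsilon: add p4.
From p4 via epsilon: add p9.
No new states can be added; the closed set is {p4, p5, p7, p9}.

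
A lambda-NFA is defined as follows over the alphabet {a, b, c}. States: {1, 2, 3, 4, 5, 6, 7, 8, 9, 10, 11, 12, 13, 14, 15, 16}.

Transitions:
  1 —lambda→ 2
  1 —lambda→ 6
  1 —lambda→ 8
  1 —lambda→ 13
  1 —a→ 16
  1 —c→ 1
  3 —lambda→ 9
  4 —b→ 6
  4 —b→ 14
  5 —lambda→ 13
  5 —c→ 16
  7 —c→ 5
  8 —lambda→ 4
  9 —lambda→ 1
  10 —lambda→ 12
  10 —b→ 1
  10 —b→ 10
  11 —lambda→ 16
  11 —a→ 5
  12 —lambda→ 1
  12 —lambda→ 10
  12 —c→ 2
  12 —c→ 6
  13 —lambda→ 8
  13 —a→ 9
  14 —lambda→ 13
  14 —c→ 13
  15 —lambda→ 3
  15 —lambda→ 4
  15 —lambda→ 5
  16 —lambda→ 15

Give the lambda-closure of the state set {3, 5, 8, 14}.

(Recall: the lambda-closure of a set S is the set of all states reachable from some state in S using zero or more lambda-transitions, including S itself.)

Start with {3, 5, 8, 14}.
From 3 via lambda: add 9.
From 5 via lambda: add 13.
From 8 via lambda: add 4.
From 9 via lambda: add 1.
From 1 via lambda: add 2, 6.
No new states can be added; the closed set is {1, 2, 3, 4, 5, 6, 8, 9, 13, 14}.

{1, 2, 3, 4, 5, 6, 8, 9, 13, 14}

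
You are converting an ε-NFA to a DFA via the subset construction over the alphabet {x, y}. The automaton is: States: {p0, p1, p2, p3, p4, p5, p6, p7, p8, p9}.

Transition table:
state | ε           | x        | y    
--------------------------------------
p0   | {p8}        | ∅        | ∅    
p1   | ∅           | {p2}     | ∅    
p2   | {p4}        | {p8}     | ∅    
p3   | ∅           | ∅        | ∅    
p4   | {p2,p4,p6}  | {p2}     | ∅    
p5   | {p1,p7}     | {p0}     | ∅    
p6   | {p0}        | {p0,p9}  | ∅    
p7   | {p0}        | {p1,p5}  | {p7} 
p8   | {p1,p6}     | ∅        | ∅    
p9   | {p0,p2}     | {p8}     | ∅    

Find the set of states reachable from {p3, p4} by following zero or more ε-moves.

{p0, p1, p2, p3, p4, p6, p8}

Start with {p3, p4}.
From p4 via ε: add p2, p6.
From p6 via ε: add p0.
From p0 via ε: add p8.
From p8 via ε: add p1.
No new states can be added; the closed set is {p0, p1, p2, p3, p4, p6, p8}.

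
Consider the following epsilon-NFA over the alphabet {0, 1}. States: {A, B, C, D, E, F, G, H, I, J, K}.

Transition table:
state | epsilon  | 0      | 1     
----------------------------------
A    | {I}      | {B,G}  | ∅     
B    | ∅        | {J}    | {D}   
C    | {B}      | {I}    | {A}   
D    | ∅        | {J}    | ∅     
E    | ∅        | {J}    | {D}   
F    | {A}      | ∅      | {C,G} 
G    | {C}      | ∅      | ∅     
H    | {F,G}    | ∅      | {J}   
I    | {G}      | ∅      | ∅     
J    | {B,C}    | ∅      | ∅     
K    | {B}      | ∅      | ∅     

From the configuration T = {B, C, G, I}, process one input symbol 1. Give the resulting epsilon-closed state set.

{A, B, C, D, G, I}

B on 1 → {D}.
C on 1 → {A}.
No 1-transition from G, I.
Union after reading 1: {A, D}.
Now take the epsilon-closure:
From A via epsilon: add I.
From I via epsilon: add G.
From G via epsilon: add C.
From C via epsilon: add B.
No new states can be added; the closed set is {A, B, C, D, G, I}.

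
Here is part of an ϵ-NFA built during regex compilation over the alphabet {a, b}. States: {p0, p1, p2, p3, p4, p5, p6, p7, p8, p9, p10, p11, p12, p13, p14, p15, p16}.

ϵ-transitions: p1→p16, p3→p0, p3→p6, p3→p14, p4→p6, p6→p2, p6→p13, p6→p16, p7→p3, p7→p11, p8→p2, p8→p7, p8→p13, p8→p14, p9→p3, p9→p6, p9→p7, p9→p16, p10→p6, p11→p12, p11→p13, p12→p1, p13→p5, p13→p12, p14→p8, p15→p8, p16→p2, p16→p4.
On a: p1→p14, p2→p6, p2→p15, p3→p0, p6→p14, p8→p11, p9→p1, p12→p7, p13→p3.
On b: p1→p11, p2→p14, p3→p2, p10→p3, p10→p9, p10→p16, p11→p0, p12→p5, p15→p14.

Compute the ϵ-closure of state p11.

{p1, p2, p4, p5, p6, p11, p12, p13, p16}

Start with {p11}.
From p11 via ϵ: add p12, p13.
From p12 via ϵ: add p1.
From p13 via ϵ: add p5.
From p1 via ϵ: add p16.
From p16 via ϵ: add p2, p4.
From p4 via ϵ: add p6.
No new states can be added; the closed set is {p1, p2, p4, p5, p6, p11, p12, p13, p16}.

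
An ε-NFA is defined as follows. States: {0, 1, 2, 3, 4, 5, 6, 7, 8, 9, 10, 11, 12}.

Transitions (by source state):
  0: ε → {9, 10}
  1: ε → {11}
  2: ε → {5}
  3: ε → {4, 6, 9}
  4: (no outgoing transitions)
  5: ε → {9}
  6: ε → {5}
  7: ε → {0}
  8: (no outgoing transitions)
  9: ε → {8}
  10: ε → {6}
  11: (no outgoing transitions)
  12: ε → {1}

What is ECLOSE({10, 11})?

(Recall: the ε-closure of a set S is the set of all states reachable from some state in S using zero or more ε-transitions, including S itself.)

Start with {10, 11}.
From 10 via ε: add 6.
From 6 via ε: add 5.
From 5 via ε: add 9.
From 9 via ε: add 8.
No new states can be added; the closed set is {5, 6, 8, 9, 10, 11}.

{5, 6, 8, 9, 10, 11}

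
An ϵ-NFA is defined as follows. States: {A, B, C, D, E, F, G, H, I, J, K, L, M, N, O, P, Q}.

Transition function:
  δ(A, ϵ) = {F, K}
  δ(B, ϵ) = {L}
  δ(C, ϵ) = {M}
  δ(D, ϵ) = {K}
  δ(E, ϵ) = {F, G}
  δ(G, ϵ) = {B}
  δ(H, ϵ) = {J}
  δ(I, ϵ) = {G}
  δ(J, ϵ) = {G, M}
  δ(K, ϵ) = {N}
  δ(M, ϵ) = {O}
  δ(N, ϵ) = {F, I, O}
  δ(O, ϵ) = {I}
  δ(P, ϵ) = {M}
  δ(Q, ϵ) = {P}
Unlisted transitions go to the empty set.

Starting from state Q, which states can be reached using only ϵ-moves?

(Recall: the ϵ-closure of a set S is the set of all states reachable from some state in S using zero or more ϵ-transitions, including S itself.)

Start with {Q}.
From Q via ϵ: add P.
From P via ϵ: add M.
From M via ϵ: add O.
From O via ϵ: add I.
From I via ϵ: add G.
From G via ϵ: add B.
From B via ϵ: add L.
No new states can be added; the closed set is {B, G, I, L, M, O, P, Q}.

{B, G, I, L, M, O, P, Q}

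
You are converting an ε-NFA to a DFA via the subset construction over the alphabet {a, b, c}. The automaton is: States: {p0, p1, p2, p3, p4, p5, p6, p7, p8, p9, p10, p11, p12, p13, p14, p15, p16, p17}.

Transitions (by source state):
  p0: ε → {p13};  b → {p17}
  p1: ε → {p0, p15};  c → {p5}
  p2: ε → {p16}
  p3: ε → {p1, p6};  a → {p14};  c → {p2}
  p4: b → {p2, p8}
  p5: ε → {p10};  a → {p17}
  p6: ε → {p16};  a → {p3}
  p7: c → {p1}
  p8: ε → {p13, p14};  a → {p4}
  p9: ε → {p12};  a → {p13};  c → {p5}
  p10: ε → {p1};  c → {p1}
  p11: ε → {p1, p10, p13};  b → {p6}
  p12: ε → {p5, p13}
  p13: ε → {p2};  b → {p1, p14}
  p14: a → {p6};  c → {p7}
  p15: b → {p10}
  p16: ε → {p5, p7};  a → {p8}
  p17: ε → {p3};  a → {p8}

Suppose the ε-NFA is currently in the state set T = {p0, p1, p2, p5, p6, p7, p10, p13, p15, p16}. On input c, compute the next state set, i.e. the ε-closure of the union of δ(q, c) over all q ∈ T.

{p0, p1, p2, p5, p7, p10, p13, p15, p16}

p1 on c → {p5}.
p7 on c → {p1}.
p10 on c → {p1}.
No c-transition from p0, p2, p5, p6, p13, p15, p16.
Union after reading c: {p1, p5}.
Now take the ε-closure:
From p1 via ε: add p0, p15.
From p5 via ε: add p10.
From p0 via ε: add p13.
From p13 via ε: add p2.
From p2 via ε: add p16.
From p16 via ε: add p7.
No new states can be added; the closed set is {p0, p1, p2, p5, p7, p10, p13, p15, p16}.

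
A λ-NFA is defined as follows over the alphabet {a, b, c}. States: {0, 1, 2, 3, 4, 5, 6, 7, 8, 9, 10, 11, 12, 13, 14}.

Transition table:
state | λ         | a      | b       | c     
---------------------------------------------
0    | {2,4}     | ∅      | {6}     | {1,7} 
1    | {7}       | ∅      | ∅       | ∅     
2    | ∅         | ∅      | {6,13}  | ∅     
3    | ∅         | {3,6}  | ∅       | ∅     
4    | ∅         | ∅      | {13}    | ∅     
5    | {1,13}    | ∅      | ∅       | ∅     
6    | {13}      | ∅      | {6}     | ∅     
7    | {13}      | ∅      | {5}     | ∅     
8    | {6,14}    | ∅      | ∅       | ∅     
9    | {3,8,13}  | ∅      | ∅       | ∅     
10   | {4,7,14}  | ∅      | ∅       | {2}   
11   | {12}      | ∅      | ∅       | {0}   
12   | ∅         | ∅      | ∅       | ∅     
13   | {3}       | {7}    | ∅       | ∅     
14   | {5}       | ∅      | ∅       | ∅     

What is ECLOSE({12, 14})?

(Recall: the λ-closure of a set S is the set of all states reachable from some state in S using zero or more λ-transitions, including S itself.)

Start with {12, 14}.
From 14 via λ: add 5.
From 5 via λ: add 1, 13.
From 1 via λ: add 7.
From 13 via λ: add 3.
No new states can be added; the closed set is {1, 3, 5, 7, 12, 13, 14}.

{1, 3, 5, 7, 12, 13, 14}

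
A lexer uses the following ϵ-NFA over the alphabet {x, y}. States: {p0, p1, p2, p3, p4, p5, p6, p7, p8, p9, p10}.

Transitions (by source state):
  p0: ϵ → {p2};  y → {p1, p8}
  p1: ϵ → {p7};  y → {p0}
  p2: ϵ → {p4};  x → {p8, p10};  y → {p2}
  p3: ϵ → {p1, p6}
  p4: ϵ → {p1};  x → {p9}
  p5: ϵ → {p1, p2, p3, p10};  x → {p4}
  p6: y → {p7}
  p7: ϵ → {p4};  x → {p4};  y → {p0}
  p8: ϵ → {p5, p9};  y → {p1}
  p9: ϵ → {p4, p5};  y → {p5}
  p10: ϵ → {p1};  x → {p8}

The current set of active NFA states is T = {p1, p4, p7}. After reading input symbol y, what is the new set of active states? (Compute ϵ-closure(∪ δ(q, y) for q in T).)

p1 on y → {p0}.
p7 on y → {p0}.
No y-transition from p4.
Union after reading y: {p0}.
Now take the ϵ-closure:
From p0 via ϵ: add p2.
From p2 via ϵ: add p4.
From p4 via ϵ: add p1.
From p1 via ϵ: add p7.
No new states can be added; the closed set is {p0, p1, p2, p4, p7}.

{p0, p1, p2, p4, p7}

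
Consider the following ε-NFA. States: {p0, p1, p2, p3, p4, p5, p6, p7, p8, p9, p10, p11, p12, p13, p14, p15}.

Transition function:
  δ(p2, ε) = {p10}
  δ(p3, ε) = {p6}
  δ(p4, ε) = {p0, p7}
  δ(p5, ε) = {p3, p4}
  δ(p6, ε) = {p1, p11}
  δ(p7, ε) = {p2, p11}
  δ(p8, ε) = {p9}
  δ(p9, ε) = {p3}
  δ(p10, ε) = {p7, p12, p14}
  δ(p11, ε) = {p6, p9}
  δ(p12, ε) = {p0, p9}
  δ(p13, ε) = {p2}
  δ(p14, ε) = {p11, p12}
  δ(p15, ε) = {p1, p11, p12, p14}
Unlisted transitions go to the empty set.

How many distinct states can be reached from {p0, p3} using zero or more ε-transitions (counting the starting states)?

6

Start with {p0, p3}.
From p3 via ε: add p6.
From p6 via ε: add p1, p11.
From p11 via ε: add p9.
ε-closure = {p0, p1, p3, p6, p9, p11}, which has 6 states.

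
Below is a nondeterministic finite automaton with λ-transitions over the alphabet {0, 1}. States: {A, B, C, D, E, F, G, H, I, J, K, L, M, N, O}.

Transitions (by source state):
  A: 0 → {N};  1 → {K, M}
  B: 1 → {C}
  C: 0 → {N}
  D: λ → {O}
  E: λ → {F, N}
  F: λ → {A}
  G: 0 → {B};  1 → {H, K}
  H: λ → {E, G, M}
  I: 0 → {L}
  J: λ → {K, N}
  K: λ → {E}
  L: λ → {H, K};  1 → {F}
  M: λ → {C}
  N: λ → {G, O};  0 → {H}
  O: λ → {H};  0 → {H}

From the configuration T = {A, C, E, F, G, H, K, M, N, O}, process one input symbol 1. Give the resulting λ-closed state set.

{A, C, E, F, G, H, K, M, N, O}

A on 1 → {K, M}.
G on 1 → {H, K}.
No 1-transition from C, E, F, H, K, M, N, O.
Union after reading 1: {H, K, M}.
Now take the λ-closure:
From H via λ: add E, G.
From M via λ: add C.
From E via λ: add F, N.
From F via λ: add A.
From N via λ: add O.
No new states can be added; the closed set is {A, C, E, F, G, H, K, M, N, O}.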